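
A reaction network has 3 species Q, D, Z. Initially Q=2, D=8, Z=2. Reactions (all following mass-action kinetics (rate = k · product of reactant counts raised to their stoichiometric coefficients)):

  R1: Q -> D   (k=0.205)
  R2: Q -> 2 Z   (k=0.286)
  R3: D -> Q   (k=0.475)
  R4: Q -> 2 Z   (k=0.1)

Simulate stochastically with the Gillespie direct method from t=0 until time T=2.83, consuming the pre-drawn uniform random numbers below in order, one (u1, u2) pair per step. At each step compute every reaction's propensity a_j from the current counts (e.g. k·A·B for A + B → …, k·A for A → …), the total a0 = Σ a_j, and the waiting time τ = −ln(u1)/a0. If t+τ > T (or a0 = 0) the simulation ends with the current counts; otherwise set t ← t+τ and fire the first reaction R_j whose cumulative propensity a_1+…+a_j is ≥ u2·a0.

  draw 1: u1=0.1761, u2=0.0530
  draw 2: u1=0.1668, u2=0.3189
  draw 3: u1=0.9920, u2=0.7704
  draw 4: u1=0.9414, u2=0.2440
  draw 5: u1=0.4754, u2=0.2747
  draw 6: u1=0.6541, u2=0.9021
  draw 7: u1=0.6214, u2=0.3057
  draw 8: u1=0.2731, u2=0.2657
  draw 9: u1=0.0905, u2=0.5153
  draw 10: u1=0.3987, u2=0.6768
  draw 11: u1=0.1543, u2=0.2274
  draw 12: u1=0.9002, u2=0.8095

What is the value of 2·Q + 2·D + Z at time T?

Value at T = 22

Check how each reaction changes W = 2·Q + 2·D + Z (weight of products minus weight of reactants):
R1: Q -> D: (2·1) − (2·1) = 2 − 2 = 0
R2: Q -> 2 Z: (1·2) − (2·1) = 2 − 2 = 0
R3: D -> Q: (2·1) − (2·1) = 2 − 2 = 0
R4: Q -> 2 Z: (1·2) − (2·1) = 2 − 2 = 0
Every reaction leaves W unchanged, so W is conserved and no simulation is needed: W(T) = W(0) = 2·2 + 2·8 + 2 = 22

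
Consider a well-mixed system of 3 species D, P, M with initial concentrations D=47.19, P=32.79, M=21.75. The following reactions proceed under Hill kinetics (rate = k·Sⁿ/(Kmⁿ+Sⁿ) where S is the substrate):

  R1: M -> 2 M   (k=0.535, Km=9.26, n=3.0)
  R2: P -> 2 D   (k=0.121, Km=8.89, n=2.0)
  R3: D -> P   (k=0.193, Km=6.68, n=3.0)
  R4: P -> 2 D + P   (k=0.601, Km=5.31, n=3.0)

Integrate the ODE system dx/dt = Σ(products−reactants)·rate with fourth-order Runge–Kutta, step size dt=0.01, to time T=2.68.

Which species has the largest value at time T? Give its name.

RK4 with dt=0.01: 268 steps to T=2.68. Trajectory (selected grid times):
t=0.00: D=47.19 P=32.79 M=21.75
t=0.30: D=47.56 P=32.81 M=21.90
t=0.60: D=47.93 P=32.84 M=22.05
t=0.89: D=48.28 P=32.86 M=22.19
t=1.19: D=48.65 P=32.88 M=22.34
t=1.49: D=49.02 P=32.91 M=22.49
t=1.79: D=49.39 P=32.93 M=22.64
t=2.08: D=49.75 P=32.96 M=22.79
t=2.38: D=50.12 P=32.98 M=22.94
t=2.68: D=50.49 P=33.00 M=23.09
At T=2.68: D=50.49 P=33.00 M=23.09; the largest is D.

Dominant species at T: D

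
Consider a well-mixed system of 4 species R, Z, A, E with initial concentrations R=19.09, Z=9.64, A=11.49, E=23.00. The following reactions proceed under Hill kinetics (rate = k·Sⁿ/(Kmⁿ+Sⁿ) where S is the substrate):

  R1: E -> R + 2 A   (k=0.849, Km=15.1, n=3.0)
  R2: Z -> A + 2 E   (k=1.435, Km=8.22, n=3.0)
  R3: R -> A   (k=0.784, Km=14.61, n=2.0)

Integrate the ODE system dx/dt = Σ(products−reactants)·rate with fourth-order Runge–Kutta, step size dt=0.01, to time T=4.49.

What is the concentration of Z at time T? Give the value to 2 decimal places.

RK4 with dt=0.01: 449 steps to T=4.49. Trajectory (selected grid times):
t=0.00: R=19.09 Z=9.64 A=11.49 E=23.00
t=0.50: R=19.18 Z=9.21 A=12.84 E=23.53
t=1.00: R=19.27 Z=8.80 A=14.17 E=24.01
t=1.50: R=19.36 Z=8.42 A=15.48 E=24.43
t=2.00: R=19.45 Z=8.06 A=16.78 E=24.81
t=2.49: R=19.55 Z=7.73 A=18.04 E=25.12
t=2.99: R=19.64 Z=7.41 A=19.31 E=25.40
t=3.49: R=19.74 Z=7.12 A=20.56 E=25.64
t=3.99: R=19.84 Z=6.85 A=21.79 E=25.83
t=4.49: R=19.94 Z=6.59 A=23.01 E=25.98
Read off Z at T=4.49: 6.59

Z at T = 6.59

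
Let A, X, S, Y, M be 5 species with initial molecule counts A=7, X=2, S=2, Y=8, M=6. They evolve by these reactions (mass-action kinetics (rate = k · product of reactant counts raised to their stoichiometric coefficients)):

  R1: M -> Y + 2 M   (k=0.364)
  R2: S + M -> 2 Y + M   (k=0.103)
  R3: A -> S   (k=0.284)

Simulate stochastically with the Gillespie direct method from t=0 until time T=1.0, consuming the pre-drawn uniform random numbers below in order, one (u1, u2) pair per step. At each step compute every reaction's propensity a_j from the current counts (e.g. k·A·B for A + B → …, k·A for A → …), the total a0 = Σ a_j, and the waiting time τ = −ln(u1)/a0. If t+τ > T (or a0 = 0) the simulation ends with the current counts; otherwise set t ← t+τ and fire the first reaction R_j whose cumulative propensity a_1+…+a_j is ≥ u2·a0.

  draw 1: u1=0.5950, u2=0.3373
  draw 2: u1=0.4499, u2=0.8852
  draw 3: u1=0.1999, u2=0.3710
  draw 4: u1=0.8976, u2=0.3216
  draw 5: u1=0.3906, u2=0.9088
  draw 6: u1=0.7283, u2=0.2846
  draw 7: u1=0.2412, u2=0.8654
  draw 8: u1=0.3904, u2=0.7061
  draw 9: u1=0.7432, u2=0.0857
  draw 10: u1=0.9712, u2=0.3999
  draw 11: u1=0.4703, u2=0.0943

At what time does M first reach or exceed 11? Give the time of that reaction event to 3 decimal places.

Threshold first reached at t = 0.938

t=0.000: A=7 X=2 S=2 Y=8 M=6
Draw 1: a1=2.184, a2=1.236, a3=1.988, a0=5.408; τ=−ln(0.5950)/5.408=0.096 → t=0.096; u2·a0=0.3373·5.408=1.824 ≤ a1=2.184 → R1 fires; A=7 X=2 S=2 Y=9 M=7
Draw 2: a1=2.548, a2=1.442, a3=1.988, a0=5.978; τ=−ln(0.4499)/5.978=0.134 → t=0.230; u2·a0=0.8852·5.978=5.292; a1+a2=3.990 < 5.292 ≤ a1+…+a3=5.978 → R3 fires; A=6 X=2 S=3 Y=9 M=7
Draw 3: a1=2.548, a2=2.163, a3=1.704, a0=6.415; τ=−ln(0.1999)/6.415=0.251 → t=0.481; u2·a0=0.3710·6.415=2.380 ≤ a1=2.548 → R1 fires; A=6 X=2 S=3 Y=10 M=8
Draw 4: a1=2.912, a2=2.472, a3=1.704, a0=7.088; τ=−ln(0.8976)/7.088=0.015 → t=0.496; u2·a0=0.3216·7.088=2.280 ≤ a1=2.912 → R1 fires; A=6 X=2 S=3 Y=11 M=9
Draw 5: a1=3.276, a2=2.781, a3=1.704, a0=7.761; τ=−ln(0.3906)/7.761=0.121 → t=0.617; u2·a0=0.9088·7.761=7.053; a1+a2=6.057 < 7.053 ≤ a1+…+a3=7.761 → R3 fires; A=5 X=2 S=4 Y=11 M=9
Draw 6: a1=3.276, a2=3.708, a3=1.420, a0=8.404; τ=−ln(0.7283)/8.404=0.038 → t=0.655; u2·a0=0.2846·8.404=2.392 ≤ a1=3.276 → R1 fires; A=5 X=2 S=4 Y=12 M=10
Draw 7: a1=3.640, a2=4.120, a3=1.420, a0=9.180; τ=−ln(0.2412)/9.180=0.155 → t=0.810; u2·a0=0.8654·9.180=7.944; a1+a2=7.760 < 7.944 ≤ a1+…+a3=9.180 → R3 fires; A=4 X=2 S=5 Y=12 M=10
Draw 8: a1=3.640, a2=5.150, a3=1.136, a0=9.926; τ=−ln(0.3904)/9.926=0.095 → t=0.904; u2·a0=0.7061·9.926=7.009; a1=3.640 < 7.009 ≤ a1+a2=8.790 → R2 fires; A=4 X=2 S=4 Y=14 M=10
Draw 9: a1=3.640, a2=4.120, a3=1.136, a0=8.896; τ=−ln(0.7432)/8.896=0.033 → t=0.938; u2·a0=0.0857·8.896=0.762 ≤ a1=3.640 → R1 fires; A=4 X=2 S=4 Y=15 M=11
Draw 10: a1=4.004, a2=4.532, a3=1.136, a0=9.672; τ=−ln(0.9712)/9.672=0.003 → t=0.941; u2·a0=0.3999·9.672=3.868 ≤ a1=4.004 → R1 fires; A=4 X=2 S=4 Y=16 M=12
Draw 11: a1=4.368, a2=4.944, a3=1.136, a0=10.448; τ=−ln(0.4703)/10.448=0.072 → t=1.013 > T=1.0: stop.
M first becomes ≥ 11 when it reaches 11 at the event at t=0.938.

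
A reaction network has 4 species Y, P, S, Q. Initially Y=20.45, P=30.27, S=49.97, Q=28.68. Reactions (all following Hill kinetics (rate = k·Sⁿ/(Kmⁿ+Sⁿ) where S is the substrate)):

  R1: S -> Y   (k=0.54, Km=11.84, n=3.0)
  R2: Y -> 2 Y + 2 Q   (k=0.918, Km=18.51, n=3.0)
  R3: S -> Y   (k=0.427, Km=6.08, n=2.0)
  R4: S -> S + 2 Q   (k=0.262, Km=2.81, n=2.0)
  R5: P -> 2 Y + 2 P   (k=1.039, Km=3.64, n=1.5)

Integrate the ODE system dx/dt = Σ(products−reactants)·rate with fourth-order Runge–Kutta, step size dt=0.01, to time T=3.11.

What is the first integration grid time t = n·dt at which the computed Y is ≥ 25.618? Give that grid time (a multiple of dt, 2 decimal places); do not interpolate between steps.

Threshold first reached at t = 1.46

RK4 with dt=0.01: 311 steps to T=3.11. Trajectory (selected grid times):
t=0.00: Y=20.45 P=30.27 S=49.97 Q=28.68
t=0.35: Y=21.67 P=30.62 S=49.64 Q=29.25
t=0.69: Y=22.87 P=30.96 S=49.31 Q=29.82
t=1.04: Y=24.12 P=31.31 S=48.98 Q=30.43
t=1.38: Y=25.35 P=31.65 S=48.65 Q=31.05
t=1.45: Y=25.60 P=31.72 S=48.59 Q=31.18
t=1.46: Y=25.64 P=31.73 S=48.58 Q=31.20
t=1.73: Y=26.62 P=32.00 S=48.32 Q=31.71
t=2.07: Y=27.86 P=32.34 S=48.00 Q=32.36
t=2.42: Y=29.15 P=32.69 S=47.66 Q=33.05
t=2.76: Y=30.40 P=33.03 S=47.34 Q=33.73
t=3.11: Y=31.70 P=33.38 S=47.01 Q=34.44
Y(1.45)=25.600 < 25.618 but Y(1.46)=25.637 ≥ 25.618, so the first grid time is t=1.46.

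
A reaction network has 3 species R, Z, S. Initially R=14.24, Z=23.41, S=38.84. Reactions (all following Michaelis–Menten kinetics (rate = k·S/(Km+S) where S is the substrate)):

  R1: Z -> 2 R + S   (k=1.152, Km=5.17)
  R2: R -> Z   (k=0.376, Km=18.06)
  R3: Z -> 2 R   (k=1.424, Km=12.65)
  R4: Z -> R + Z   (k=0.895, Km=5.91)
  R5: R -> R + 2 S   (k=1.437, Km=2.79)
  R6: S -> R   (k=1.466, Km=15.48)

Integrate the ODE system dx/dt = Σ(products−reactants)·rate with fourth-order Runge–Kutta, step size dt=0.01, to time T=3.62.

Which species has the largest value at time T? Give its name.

Dominant species at T: S

RK4 with dt=0.01: 362 steps to T=3.62. Trajectory (selected grid times):
t=0.00: R=14.24 Z=23.41 S=38.84
t=0.40: R=16.37 Z=22.73 S=39.77
t=0.80: R=18.48 Z=22.07 S=40.71
t=1.21: R=20.62 Z=21.40 S=41.69
t=1.61: R=22.70 Z=20.76 S=42.64
t=2.01: R=24.76 Z=20.12 S=43.61
t=2.41: R=26.81 Z=19.50 S=44.58
t=2.82: R=28.89 Z=18.87 S=45.57
t=3.22: R=30.91 Z=18.26 S=46.55
t=3.62: R=32.91 Z=17.67 S=47.52
At T=3.62: R=32.91 Z=17.67 S=47.52; the largest is S.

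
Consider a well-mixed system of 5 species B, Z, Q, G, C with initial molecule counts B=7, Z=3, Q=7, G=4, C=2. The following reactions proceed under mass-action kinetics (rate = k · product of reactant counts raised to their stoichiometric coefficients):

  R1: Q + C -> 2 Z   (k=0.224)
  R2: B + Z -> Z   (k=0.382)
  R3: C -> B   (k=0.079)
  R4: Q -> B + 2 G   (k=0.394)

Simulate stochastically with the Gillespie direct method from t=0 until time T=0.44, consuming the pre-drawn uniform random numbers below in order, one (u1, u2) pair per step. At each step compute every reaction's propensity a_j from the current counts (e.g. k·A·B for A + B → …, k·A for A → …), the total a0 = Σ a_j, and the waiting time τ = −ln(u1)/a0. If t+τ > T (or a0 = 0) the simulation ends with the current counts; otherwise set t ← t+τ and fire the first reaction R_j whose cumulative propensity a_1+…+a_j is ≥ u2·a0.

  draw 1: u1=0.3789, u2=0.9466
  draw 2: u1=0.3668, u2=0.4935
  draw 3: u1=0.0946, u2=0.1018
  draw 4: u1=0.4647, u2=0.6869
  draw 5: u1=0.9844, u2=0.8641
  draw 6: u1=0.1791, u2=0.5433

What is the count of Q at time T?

Q at T = 5

t=0.000: B=7 Z=3 Q=7 G=4 C=2
Draw 1: a1=3.136, a2=8.022, a3=0.158, a4=2.758, a0=14.074; τ=−ln(0.3789)/14.074=0.069 → t=0.069; u2·a0=0.9466·14.074=13.322; a1+…+a3=11.316 < 13.322 ≤ a1+…+a4=14.074 → R4 fires; B=8 Z=3 Q=6 G=6 C=2
Draw 2: a1=2.688, a2=9.168, a3=0.158, a4=2.364, a0=14.378; τ=−ln(0.3668)/14.378=0.070 → t=0.139; u2·a0=0.4935·14.378=7.096; a1=2.688 < 7.096 ≤ a1+a2=11.856 → R2 fires; B=7 Z=3 Q=6 G=6 C=2
Draw 3: a1=2.688, a2=8.022, a3=0.158, a4=2.364, a0=13.232; τ=−ln(0.0946)/13.232=0.178 → t=0.317; u2·a0=0.1018·13.232=1.347 ≤ a1=2.688 → R1 fires; B=7 Z=5 Q=5 G=6 C=1
Draw 4: a1=1.120, a2=13.370, a3=0.079, a4=1.970, a0=16.539; τ=−ln(0.4647)/16.539=0.046 → t=0.363; u2·a0=0.6869·16.539=11.361; a1=1.120 < 11.361 ≤ a1+a2=14.490 → R2 fires; B=6 Z=5 Q=5 G=6 C=1
Draw 5: a1=1.120, a2=11.460, a3=0.079, a4=1.970, a0=14.629; τ=−ln(0.9844)/14.629=0.001 → t=0.364; u2·a0=0.8641·14.629=12.641; a1+a2=12.580 < 12.641 ≤ a1+…+a3=12.659 → R3 fires; B=7 Z=5 Q=5 G=6 C=0
Draw 6: a1=0.000, a2=13.370, a3=0.000, a4=1.970, a0=15.340; τ=−ln(0.1791)/15.340=0.112 → t=0.476 > T=0.44: stop.
Read off Q at T=0.44: 5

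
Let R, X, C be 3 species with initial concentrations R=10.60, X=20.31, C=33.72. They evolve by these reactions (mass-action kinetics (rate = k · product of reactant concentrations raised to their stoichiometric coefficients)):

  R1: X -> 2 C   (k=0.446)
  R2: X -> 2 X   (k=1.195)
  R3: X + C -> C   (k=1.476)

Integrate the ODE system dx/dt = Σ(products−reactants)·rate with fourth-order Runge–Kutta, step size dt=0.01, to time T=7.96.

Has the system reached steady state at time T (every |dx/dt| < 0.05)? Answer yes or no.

RK4 with dt=0.01: 796 steps to T=7.96. Trajectory (selected grid times):
t=0.00: R=10.60 X=20.31 C=33.72
t=0.88: R=10.60 X=0.00 C=34.09
t=1.77: R=10.60 X=0.00 C=34.09
t=2.65: R=10.60 X=0.00 C=34.09
t=3.54: R=10.60 X=0.00 C=34.09
t=4.42: R=10.60 X=0.00 C=34.09
t=5.31: R=10.60 X=0.00 C=34.09
t=6.19: R=10.60 X=0.00 C=34.09
t=7.08: R=10.60 X=0.00 C=34.09
t=7.96: R=10.60 X=0.00 C=34.09
Rates at T: R1=0.0000, R2=0.0000, R3=0.0000
dx/dt at T (Σ net stoichiometry × rate): R=+0.0000, X=-0.0000, C=+0.0000
Largest |dx/dt| is |-0.0000| (X) < 0.05 → steady.

Steady state at T: yes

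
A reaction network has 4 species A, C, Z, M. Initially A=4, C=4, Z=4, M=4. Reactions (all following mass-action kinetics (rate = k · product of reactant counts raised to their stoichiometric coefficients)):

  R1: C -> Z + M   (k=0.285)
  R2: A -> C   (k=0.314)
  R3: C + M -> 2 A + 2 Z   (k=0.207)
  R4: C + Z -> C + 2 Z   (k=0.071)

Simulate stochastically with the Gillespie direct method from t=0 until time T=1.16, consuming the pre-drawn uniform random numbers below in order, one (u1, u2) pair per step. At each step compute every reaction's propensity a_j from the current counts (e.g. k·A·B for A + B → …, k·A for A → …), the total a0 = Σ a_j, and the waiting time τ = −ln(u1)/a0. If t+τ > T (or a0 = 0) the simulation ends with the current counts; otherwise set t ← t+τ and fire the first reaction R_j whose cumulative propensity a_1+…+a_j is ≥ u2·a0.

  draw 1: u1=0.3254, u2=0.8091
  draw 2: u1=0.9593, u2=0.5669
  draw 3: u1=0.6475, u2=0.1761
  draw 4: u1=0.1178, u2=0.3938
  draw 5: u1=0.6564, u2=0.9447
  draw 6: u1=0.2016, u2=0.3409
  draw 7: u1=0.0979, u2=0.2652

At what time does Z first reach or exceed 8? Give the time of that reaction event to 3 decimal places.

t=0.000: A=4 C=4 Z=4 M=4
Draw 1: a1=1.140, a2=1.256, a3=3.312, a4=1.136, a0=6.844; τ=−ln(0.3254)/6.844=0.164 → t=0.164; u2·a0=0.8091·6.844=5.537; a1+a2=2.396 < 5.537 ≤ a1+…+a3=5.708 → R3 fires; A=6 C=3 Z=6 M=3
Draw 2: a1=0.855, a2=1.884, a3=1.863, a4=1.278, a0=5.880; τ=−ln(0.9593)/5.880=0.007 → t=0.171; u2·a0=0.5669·5.880=3.333; a1+a2=2.739 < 3.333 ≤ a1+…+a3=4.602 → R3 fires; A=8 C=2 Z=8 M=2
Draw 3: a1=0.570, a2=2.512, a3=0.828, a4=1.136, a0=5.046; τ=−ln(0.6475)/5.046=0.086 → t=0.257; u2·a0=0.1761·5.046=0.889; a1=0.570 < 0.889 ≤ a1+a2=3.082 → R2 fires; A=7 C=3 Z=8 M=2
Draw 4: a1=0.855, a2=2.198, a3=1.242, a4=1.704, a0=5.999; τ=−ln(0.1178)/5.999=0.357 → t=0.614; u2·a0=0.3938·5.999=2.362; a1=0.855 < 2.362 ≤ a1+a2=3.053 → R2 fires; A=6 C=4 Z=8 M=2
Draw 5: a1=1.140, a2=1.884, a3=1.656, a4=2.272, a0=6.952; τ=−ln(0.6564)/6.952=0.061 → t=0.674; u2·a0=0.9447·6.952=6.568; a1+…+a3=4.680 < 6.568 ≤ a1+…+a4=6.952 → R4 fires; A=6 C=4 Z=9 M=2
Draw 6: a1=1.140, a2=1.884, a3=1.656, a4=2.556, a0=7.236; τ=−ln(0.2016)/7.236=0.221 → t=0.896; u2·a0=0.3409·7.236=2.467; a1=1.140 < 2.467 ≤ a1+a2=3.024 → R2 fires; A=5 C=5 Z=9 M=2
Draw 7: a1=1.425, a2=1.570, a3=2.070, a4=3.195, a0=8.260; τ=−ln(0.0979)/8.260=0.281 → t=1.177 > T=1.16: stop.
Z first becomes ≥ 8 when it reaches 8 at the event at t=0.171.

Threshold first reached at t = 0.171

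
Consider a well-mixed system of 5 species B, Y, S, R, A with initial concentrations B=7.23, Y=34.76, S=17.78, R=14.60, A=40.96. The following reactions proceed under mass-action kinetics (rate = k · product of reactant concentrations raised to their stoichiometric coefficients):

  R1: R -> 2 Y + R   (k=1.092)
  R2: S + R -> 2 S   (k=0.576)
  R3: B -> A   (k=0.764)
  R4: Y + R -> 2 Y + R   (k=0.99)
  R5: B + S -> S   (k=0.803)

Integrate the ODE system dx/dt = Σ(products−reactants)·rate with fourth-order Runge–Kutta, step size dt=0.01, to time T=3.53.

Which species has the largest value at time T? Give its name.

Dominant species at T: Y

RK4 with dt=0.01: 353 steps to T=3.53. Trajectory (selected grid times):
t=0.00: B=7.23 Y=34.76 S=17.78 R=14.60 A=40.96
t=0.39: B=0.00 Y=101.27 S=32.36 R=0.02 A=41.25
t=0.78: B=0.00 Y=101.37 S=32.38 R=0.00 A=41.25
t=1.18: B=0.00 Y=101.37 S=32.38 R=0.00 A=41.25
t=1.57: B=0.00 Y=101.37 S=32.38 R=0.00 A=41.25
t=1.96: B=0.00 Y=101.37 S=32.38 R=0.00 A=41.25
t=2.35: B=0.00 Y=101.37 S=32.38 R=0.00 A=41.25
t=2.75: B=0.00 Y=101.37 S=32.38 R=0.00 A=41.25
t=3.14: B=0.00 Y=101.37 S=32.38 R=0.00 A=41.25
t=3.53: B=0.00 Y=101.37 S=32.38 R=0.00 A=41.25
At T=3.53: B=0.00 Y=101.37 S=32.38 R=0.00 A=41.25; the largest is Y.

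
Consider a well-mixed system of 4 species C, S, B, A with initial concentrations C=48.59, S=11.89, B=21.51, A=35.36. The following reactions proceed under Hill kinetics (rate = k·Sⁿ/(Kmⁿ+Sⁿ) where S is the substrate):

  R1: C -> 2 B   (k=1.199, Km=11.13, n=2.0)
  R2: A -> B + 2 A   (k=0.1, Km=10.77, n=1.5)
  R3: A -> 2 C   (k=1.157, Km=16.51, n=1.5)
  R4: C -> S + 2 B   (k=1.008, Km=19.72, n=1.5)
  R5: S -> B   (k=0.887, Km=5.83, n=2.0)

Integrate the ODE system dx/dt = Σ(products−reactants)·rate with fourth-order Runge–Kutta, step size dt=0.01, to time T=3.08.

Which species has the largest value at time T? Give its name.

RK4 with dt=0.01: 308 steps to T=3.08. Trajectory (selected grid times):
t=0.00: C=48.59 S=11.89 B=21.51 A=35.36
t=0.34: C=48.53 S=11.92 B=23.10 A=35.09
t=0.68: C=48.46 S=11.95 B=24.69 A=34.82
t=1.03: C=48.39 S=11.98 B=26.33 A=34.55
t=1.37: C=48.32 S=12.00 B=27.92 A=34.28
t=1.71: C=48.25 S=12.03 B=29.51 A=34.02
t=2.05: C=48.18 S=12.06 B=31.10 A=33.75
t=2.40: C=48.11 S=12.09 B=32.74 A=33.48
t=2.74: C=48.03 S=12.11 B=34.33 A=33.22
t=3.08: C=47.95 S=12.14 B=35.92 A=32.95
At T=3.08: C=47.95 S=12.14 B=35.92 A=32.95; the largest is C.

Dominant species at T: C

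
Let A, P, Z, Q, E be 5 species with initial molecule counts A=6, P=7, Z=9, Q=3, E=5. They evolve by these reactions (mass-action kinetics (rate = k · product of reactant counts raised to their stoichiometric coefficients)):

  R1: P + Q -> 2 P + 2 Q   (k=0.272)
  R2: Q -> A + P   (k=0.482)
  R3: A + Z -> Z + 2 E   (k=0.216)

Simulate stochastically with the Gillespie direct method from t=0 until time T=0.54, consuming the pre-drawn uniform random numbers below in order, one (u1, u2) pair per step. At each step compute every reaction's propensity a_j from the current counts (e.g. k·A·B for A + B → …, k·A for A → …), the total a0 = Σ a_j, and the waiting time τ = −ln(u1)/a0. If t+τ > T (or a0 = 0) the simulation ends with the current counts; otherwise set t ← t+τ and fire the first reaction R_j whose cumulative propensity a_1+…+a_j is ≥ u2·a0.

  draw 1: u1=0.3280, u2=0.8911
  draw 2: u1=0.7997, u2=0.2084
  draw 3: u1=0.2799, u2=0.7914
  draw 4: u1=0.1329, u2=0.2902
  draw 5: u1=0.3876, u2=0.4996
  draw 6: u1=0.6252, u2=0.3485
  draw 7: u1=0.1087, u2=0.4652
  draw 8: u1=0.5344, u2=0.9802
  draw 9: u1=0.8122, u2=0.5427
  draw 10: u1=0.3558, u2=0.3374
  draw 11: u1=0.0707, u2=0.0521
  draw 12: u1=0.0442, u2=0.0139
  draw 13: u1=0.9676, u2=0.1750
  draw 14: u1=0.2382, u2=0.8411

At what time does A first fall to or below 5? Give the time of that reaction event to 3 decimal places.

Threshold first reached at t = 0.059

t=0.000: A=6 P=7 Z=9 Q=3 E=5
Draw 1: a1=5.712, a2=1.446, a3=11.664, a0=18.822; τ=−ln(0.3280)/18.822=0.059 → t=0.059; u2·a0=0.8911·18.822=16.772; a1+a2=7.158 < 16.772 ≤ a1+…+a3=18.822 → R3 fires; A=5 P=7 Z=9 Q=3 E=7
Draw 2: a1=5.712, a2=1.446, a3=9.720, a0=16.878; τ=−ln(0.7997)/16.878=0.013 → t=0.072; u2·a0=0.2084·16.878=3.517 ≤ a1=5.712 → R1 fires; A=5 P=8 Z=9 Q=4 E=7
Draw 3: a1=8.704, a2=1.928, a3=9.720, a0=20.352; τ=−ln(0.2799)/20.352=0.063 → t=0.135; u2·a0=0.7914·20.352=16.107; a1+a2=10.632 < 16.107 ≤ a1+…+a3=20.352 → R3 fires; A=4 P=8 Z=9 Q=4 E=9
Draw 4: a1=8.704, a2=1.928, a3=7.776, a0=18.408; τ=−ln(0.1329)/18.408=0.110 → t=0.245; u2·a0=0.2902·18.408=5.342 ≤ a1=8.704 → R1 fires; A=4 P=9 Z=9 Q=5 E=9
Draw 5: a1=12.240, a2=2.410, a3=7.776, a0=22.426; τ=−ln(0.3876)/22.426=0.042 → t=0.287; u2·a0=0.4996·22.426=11.204 ≤ a1=12.240 → R1 fires; A=4 P=10 Z=9 Q=6 E=9
Draw 6: a1=16.320, a2=2.892, a3=7.776, a0=26.988; τ=−ln(0.6252)/26.988=0.017 → t=0.304; u2·a0=0.3485·26.988=9.405 ≤ a1=16.320 → R1 fires; A=4 P=11 Z=9 Q=7 E=9
Draw 7: a1=20.944, a2=3.374, a3=7.776, a0=32.094; τ=−ln(0.1087)/32.094=0.069 → t=0.373; u2·a0=0.4652·32.094=14.930 ≤ a1=20.944 → R1 fires; A=4 P=12 Z=9 Q=8 E=9
Draw 8: a1=26.112, a2=3.856, a3=7.776, a0=37.744; τ=−ln(0.5344)/37.744=0.017 → t=0.390; u2·a0=0.9802·37.744=36.997; a1+a2=29.968 < 36.997 ≤ a1+…+a3=37.744 → R3 fires; A=3 P=12 Z=9 Q=8 E=11
Draw 9: a1=26.112, a2=3.856, a3=5.832, a0=35.800; τ=−ln(0.8122)/35.800=0.006 → t=0.396; u2·a0=0.5427·35.800=19.429 ≤ a1=26.112 → R1 fires; A=3 P=13 Z=9 Q=9 E=11
Draw 10: a1=31.824, a2=4.338, a3=5.832, a0=41.994; τ=−ln(0.3558)/41.994=0.025 → t=0.421; u2·a0=0.3374·41.994=14.169 ≤ a1=31.824 → R1 fires; A=3 P=14 Z=9 Q=10 E=11
Draw 11: a1=38.080, a2=4.820, a3=5.832, a0=48.732; τ=−ln(0.0707)/48.732=0.054 → t=0.475; u2·a0=0.0521·48.732=2.539 ≤ a1=38.080 → R1 fires; A=3 P=15 Z=9 Q=11 E=11
Draw 12: a1=44.880, a2=5.302, a3=5.832, a0=56.014; τ=−ln(0.0442)/56.014=0.056 → t=0.531; u2·a0=0.0139·56.014=0.779 ≤ a1=44.880 → R1 fires; A=3 P=16 Z=9 Q=12 E=11
Draw 13: a1=52.224, a2=5.784, a3=5.832, a0=63.840; τ=−ln(0.9676)/63.840=0.001 → t=0.531; u2·a0=0.1750·63.840=11.172 ≤ a1=52.224 → R1 fires; A=3 P=17 Z=9 Q=13 E=11
Draw 14: a1=60.112, a2=6.266, a3=5.832, a0=72.210; τ=−ln(0.2382)/72.210=0.020 → t=0.551 > T=0.54: stop.
A first becomes ≤ 5 when it reaches 5 at the event at t=0.059.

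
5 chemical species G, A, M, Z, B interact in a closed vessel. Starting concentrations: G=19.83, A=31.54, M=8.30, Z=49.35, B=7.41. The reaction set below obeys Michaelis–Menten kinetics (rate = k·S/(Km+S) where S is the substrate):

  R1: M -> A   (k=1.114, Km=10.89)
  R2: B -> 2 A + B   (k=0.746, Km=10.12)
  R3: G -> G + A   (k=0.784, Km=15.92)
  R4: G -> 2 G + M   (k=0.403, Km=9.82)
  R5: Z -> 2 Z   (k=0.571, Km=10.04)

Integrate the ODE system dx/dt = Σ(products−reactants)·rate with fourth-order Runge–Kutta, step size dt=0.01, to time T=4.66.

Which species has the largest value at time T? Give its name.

RK4 with dt=0.01: 466 steps to T=4.66. Trajectory (selected grid times):
t=0.00: G=19.83 A=31.54 M=8.30 Z=49.35 B=7.41
t=0.52: G=19.97 A=32.34 M=8.19 Z=49.60 B=7.41
t=1.04: G=20.11 A=33.15 M=8.08 Z=49.84 B=7.41
t=1.55: G=20.25 A=33.93 M=7.98 Z=50.09 B=7.41
t=2.07: G=20.39 A=34.73 M=7.88 Z=50.33 B=7.41
t=2.59: G=20.53 A=35.53 M=7.78 Z=50.58 B=7.41
t=3.11: G=20.67 A=36.33 M=7.68 Z=50.83 B=7.41
t=3.62: G=20.81 A=37.11 M=7.58 Z=51.07 B=7.41
t=4.14: G=20.96 A=37.91 M=7.49 Z=51.32 B=7.41
t=4.66: G=21.10 A=38.71 M=7.40 Z=51.57 B=7.41
At T=4.66: G=21.10 A=38.71 M=7.40 Z=51.57 B=7.41; the largest is Z.

Dominant species at T: Z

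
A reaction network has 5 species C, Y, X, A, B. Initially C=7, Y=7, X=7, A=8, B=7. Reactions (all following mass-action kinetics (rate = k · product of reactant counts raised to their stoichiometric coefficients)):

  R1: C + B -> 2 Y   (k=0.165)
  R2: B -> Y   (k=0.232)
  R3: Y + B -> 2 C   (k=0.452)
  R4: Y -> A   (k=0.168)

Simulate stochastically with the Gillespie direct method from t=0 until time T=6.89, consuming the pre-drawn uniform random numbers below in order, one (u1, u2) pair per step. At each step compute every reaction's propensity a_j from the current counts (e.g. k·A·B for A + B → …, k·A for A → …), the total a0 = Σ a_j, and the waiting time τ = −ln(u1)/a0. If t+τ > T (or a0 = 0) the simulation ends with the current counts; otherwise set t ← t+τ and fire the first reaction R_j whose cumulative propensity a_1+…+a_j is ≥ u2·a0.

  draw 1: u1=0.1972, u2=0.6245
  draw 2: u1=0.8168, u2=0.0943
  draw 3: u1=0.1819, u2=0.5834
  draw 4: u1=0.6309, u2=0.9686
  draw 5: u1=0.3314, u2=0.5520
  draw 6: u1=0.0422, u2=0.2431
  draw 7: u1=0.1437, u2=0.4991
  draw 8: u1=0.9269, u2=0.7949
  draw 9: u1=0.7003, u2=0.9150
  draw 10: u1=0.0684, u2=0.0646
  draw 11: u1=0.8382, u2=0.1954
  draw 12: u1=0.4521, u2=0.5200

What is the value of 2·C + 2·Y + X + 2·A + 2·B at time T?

Check how each reaction changes W = 2·C + 2·Y + X + 2·A + 2·B (weight of products minus weight of reactants):
R1: C + B -> 2 Y: (2·2) − (2·1 + 2·1) = 4 − 4 = 0
R2: B -> Y: (2·1) − (2·1) = 2 − 2 = 0
R3: Y + B -> 2 C: (2·2) − (2·1 + 2·1) = 4 − 4 = 0
R4: Y -> A: (2·1) − (2·1) = 2 − 2 = 0
Every reaction leaves W unchanged, so W is conserved and no simulation is needed: W(T) = W(0) = 2·7 + 2·7 + 7 + 2·8 + 2·7 = 65

Value at T = 65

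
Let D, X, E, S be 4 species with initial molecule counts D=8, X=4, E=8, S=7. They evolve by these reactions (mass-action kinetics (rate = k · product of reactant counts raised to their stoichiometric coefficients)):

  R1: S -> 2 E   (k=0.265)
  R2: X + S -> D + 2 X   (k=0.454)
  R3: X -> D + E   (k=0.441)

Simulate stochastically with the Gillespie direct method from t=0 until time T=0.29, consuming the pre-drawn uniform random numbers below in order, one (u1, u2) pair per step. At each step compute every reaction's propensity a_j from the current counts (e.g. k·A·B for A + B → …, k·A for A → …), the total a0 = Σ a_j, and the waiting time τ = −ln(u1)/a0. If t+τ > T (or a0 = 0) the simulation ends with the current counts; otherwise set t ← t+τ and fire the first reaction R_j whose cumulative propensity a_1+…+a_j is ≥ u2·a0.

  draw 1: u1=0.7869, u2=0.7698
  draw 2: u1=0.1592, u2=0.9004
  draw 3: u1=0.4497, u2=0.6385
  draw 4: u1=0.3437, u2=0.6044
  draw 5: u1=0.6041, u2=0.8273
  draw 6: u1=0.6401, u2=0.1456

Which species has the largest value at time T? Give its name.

Dominant species at T: D

t=0.000: D=8 X=4 E=8 S=7
Draw 1: a1=1.855, a2=12.712, a3=1.764, a0=16.331; τ=−ln(0.7869)/16.331=0.015 → t=0.015; u2·a0=0.7698·16.331=12.572; a1=1.855 < 12.572 ≤ a1+a2=14.567 → R2 fires; D=9 X=5 E=8 S=6
Draw 2: a1=1.590, a2=13.620, a3=2.205, a0=17.415; τ=−ln(0.1592)/17.415=0.106 → t=0.120; u2·a0=0.9004·17.415=15.680; a1+a2=15.210 < 15.680 ≤ a1+…+a3=17.415 → R3 fires; D=10 X=4 E=9 S=6
Draw 3: a1=1.590, a2=10.896, a3=1.764, a0=14.250; τ=−ln(0.4497)/14.250=0.056 → t=0.176; u2·a0=0.6385·14.250=9.099; a1=1.590 < 9.099 ≤ a1+a2=12.486 → R2 fires; D=11 X=5 E=9 S=5
Draw 4: a1=1.325, a2=11.350, a3=2.205, a0=14.880; τ=−ln(0.3437)/14.880=0.072 → t=0.248; u2·a0=0.6044·14.880=8.993; a1=1.325 < 8.993 ≤ a1+a2=12.675 → R2 fires; D=12 X=6 E=9 S=4
Draw 5: a1=1.060, a2=10.896, a3=2.646, a0=14.602; τ=−ln(0.6041)/14.602=0.035 → t=0.283; u2·a0=0.8273·14.602=12.080; a1+a2=11.956 < 12.080 ≤ a1+…+a3=14.602 → R3 fires; D=13 X=5 E=10 S=4
Draw 6: a1=1.060, a2=9.080, a3=2.205, a0=12.345; τ=−ln(0.6401)/12.345=0.036 → t=0.319 > T=0.29: stop.
At T=0.29: D=13 X=5 E=10 S=4; the largest is D.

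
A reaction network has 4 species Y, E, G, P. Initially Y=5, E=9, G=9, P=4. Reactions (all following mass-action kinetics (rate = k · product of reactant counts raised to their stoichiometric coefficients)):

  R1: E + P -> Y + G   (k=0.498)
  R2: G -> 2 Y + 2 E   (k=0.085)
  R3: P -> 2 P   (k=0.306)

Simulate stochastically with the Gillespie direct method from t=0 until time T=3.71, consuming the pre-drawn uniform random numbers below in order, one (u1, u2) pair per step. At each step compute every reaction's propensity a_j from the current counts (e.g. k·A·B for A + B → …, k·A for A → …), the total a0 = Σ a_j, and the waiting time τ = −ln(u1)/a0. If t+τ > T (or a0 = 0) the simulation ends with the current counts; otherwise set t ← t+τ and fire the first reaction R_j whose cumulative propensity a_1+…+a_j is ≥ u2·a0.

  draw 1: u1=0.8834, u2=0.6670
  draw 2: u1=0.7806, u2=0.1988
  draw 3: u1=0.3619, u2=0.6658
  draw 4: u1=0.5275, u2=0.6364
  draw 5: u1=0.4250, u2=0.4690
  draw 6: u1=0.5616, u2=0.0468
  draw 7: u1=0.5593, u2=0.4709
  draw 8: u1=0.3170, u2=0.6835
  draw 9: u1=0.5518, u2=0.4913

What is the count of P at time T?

P at T = 0

t=0.000: Y=5 E=9 G=9 P=4
Draw 1: a1=17.928, a2=0.765, a3=1.224, a0=19.917; τ=−ln(0.8834)/19.917=0.006 → t=0.006; u2·a0=0.6670·19.917=13.285 ≤ a1=17.928 → R1 fires; Y=6 E=8 G=10 P=3
Draw 2: a1=11.952, a2=0.850, a3=0.918, a0=13.720; τ=−ln(0.7806)/13.720=0.018 → t=0.024; u2·a0=0.1988·13.720=2.728 ≤ a1=11.952 → R1 fires; Y=7 E=7 G=11 P=2
Draw 3: a1=6.972, a2=0.935, a3=0.612, a0=8.519; τ=−ln(0.3619)/8.519=0.119 → t=0.144; u2·a0=0.6658·8.519=5.672 ≤ a1=6.972 → R1 fires; Y=8 E=6 G=12 P=1
Draw 4: a1=2.988, a2=1.020, a3=0.306, a0=4.314; τ=−ln(0.5275)/4.314=0.148 → t=0.292; u2·a0=0.6364·4.314=2.745 ≤ a1=2.988 → R1 fires; Y=9 E=5 G=13 P=0
Draw 5: a1=0.000, a2=1.105, a3=0.000, a0=1.105; τ=−ln(0.4250)/1.105=0.774 → t=1.066; u2·a0=0.4690·1.105=0.518; a1=0.000 < 0.518 ≤ a1+a2=1.105 → R2 fires; Y=11 E=7 G=12 P=0
Draw 6: a1=0.000, a2=1.020, a3=0.000, a0=1.020; τ=−ln(0.5616)/1.020=0.566 → t=1.632; u2·a0=0.0468·1.020=0.048; a1=0.000 < 0.048 ≤ a1+a2=1.020 → R2 fires; Y=13 E=9 G=11 P=0
Draw 7: a1=0.000, a2=0.935, a3=0.000, a0=0.935; τ=−ln(0.5593)/0.935=0.621 → t=2.253; u2·a0=0.4709·0.935=0.440; a1=0.000 < 0.440 ≤ a1+a2=0.935 → R2 fires; Y=15 E=11 G=10 P=0
Draw 8: a1=0.000, a2=0.850, a3=0.000, a0=0.850; τ=−ln(0.3170)/0.850=1.352 → t=3.605; u2·a0=0.6835·0.850=0.581; a1=0.000 < 0.581 ≤ a1+a2=0.850 → R2 fires; Y=17 E=13 G=9 P=0
Draw 9: a1=0.000, a2=0.765, a3=0.000, a0=0.765; τ=−ln(0.5518)/0.765=0.777 → t=4.382 > T=3.71: stop.
Read off P at T=3.71: 0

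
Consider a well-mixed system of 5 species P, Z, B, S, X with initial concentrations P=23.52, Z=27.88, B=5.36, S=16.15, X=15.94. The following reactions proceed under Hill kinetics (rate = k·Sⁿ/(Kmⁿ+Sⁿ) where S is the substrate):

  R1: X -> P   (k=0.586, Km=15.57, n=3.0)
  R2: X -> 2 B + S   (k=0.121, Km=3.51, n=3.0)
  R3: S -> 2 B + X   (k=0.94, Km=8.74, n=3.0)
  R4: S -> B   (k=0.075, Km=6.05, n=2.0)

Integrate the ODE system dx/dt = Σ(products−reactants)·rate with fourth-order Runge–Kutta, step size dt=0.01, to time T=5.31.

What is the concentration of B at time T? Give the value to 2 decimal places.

B at T = 15.04

RK4 with dt=0.01: 531 steps to T=5.31. Trajectory (selected grid times):
t=0.00: P=23.52 Z=27.88 B=5.36 S=16.15 X=15.94
t=0.59: P=23.70 Z=27.88 B=6.49 S=15.71 X=16.16
t=1.18: P=23.89 Z=27.88 B=7.61 S=15.27 X=16.38
t=1.77: P=24.07 Z=27.88 B=8.72 S=14.84 X=16.59
t=2.36: P=24.26 Z=27.88 B=9.81 S=14.41 X=16.78
t=2.95: P=24.46 Z=27.88 B=10.89 S=14.00 X=16.97
t=3.54: P=24.65 Z=27.88 B=11.95 S=13.59 X=17.14
t=4.13: P=24.85 Z=27.88 B=13.00 S=13.19 X=17.31
t=4.72: P=25.05 Z=27.88 B=14.03 S=12.80 X=17.46
t=5.31: P=25.26 Z=27.88 B=15.04 S=12.42 X=17.60
Read off B at T=5.31: 15.04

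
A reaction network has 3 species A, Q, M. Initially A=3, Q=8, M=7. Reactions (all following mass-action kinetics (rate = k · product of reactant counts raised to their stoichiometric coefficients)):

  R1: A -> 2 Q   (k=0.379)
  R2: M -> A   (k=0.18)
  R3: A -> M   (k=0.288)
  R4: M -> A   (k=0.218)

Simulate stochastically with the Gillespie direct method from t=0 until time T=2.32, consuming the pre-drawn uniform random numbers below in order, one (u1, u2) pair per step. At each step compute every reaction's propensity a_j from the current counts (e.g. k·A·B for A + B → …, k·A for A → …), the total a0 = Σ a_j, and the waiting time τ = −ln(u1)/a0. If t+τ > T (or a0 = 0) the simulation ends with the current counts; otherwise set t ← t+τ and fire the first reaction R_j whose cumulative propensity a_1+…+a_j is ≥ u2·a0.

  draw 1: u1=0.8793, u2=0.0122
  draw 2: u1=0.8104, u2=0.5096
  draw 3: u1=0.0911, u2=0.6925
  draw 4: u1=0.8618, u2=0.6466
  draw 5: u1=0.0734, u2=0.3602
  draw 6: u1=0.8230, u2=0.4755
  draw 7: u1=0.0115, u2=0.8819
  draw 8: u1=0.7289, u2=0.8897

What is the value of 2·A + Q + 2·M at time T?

Value at T = 28

Check how each reaction changes W = 2·A + Q + 2·M (weight of products minus weight of reactants):
R1: A -> 2 Q: (1·2) − (2·1) = 2 − 2 = 0
R2: M -> A: (2·1) − (2·1) = 2 − 2 = 0
R3: A -> M: (2·1) − (2·1) = 2 − 2 = 0
R4: M -> A: (2·1) − (2·1) = 2 − 2 = 0
Every reaction leaves W unchanged, so W is conserved and no simulation is needed: W(T) = W(0) = 2·3 + 8 + 2·7 = 28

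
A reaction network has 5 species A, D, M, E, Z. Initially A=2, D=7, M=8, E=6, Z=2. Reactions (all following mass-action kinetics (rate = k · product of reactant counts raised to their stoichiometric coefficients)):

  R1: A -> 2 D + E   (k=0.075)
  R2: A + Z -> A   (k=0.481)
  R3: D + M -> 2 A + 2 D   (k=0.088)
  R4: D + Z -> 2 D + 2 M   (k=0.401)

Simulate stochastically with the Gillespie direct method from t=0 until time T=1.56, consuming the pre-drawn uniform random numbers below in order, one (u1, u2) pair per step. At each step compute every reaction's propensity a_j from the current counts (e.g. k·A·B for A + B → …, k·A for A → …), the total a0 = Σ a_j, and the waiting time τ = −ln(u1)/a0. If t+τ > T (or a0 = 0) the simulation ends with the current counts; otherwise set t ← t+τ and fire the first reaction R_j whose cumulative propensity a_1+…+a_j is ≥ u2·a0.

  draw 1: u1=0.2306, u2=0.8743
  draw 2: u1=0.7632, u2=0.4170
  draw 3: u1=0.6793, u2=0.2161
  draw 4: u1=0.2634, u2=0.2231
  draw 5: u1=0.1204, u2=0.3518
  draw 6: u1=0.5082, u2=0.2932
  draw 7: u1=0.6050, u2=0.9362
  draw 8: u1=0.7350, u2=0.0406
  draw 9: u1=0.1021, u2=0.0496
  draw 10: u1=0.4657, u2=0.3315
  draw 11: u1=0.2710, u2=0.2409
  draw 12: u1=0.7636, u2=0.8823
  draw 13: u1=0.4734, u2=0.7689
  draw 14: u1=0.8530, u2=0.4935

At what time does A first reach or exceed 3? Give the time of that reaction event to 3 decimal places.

t=0.000: A=2 D=7 M=8 E=6 Z=2
Draw 1: a1=0.150, a2=1.924, a3=4.928, a4=5.614, a0=12.616; τ=−ln(0.2306)/12.616=0.116 → t=0.116; u2·a0=0.8743·12.616=11.030; a1+…+a3=7.002 < 11.030 ≤ a1+…+a4=12.616 → R4 fires; A=2 D=8 M=10 E=6 Z=1
Draw 2: a1=0.150, a2=0.962, a3=7.040, a4=3.208, a0=11.360; τ=−ln(0.7632)/11.360=0.024 → t=0.140; u2·a0=0.4170·11.360=4.737; a1+a2=1.112 < 4.737 ≤ a1+…+a3=8.152 → R3 fires; A=4 D=9 M=9 E=6 Z=1
Draw 3: a1=0.300, a2=1.924, a3=7.128, a4=3.609, a0=12.961; τ=−ln(0.6793)/12.961=0.030 → t=0.170; u2·a0=0.2161·12.961=2.801; a1+a2=2.224 < 2.801 ≤ a1+…+a3=9.352 → R3 fires; A=6 D=10 M=8 E=6 Z=1
Draw 4: a1=0.450, a2=2.886, a3=7.040, a4=4.010, a0=14.386; τ=−ln(0.2634)/14.386=0.093 → t=0.263; u2·a0=0.2231·14.386=3.210; a1=0.450 < 3.210 ≤ a1+a2=3.336 → R2 fires; A=6 D=10 M=8 E=6 Z=0
Draw 5: a1=0.450, a2=0.000, a3=7.040, a4=0.000, a0=7.490; τ=−ln(0.1204)/7.490=0.283 → t=0.545; u2·a0=0.3518·7.490=2.635; a1+a2=0.450 < 2.635 ≤ a1+…+a3=7.490 → R3 fires; A=8 D=11 M=7 E=6 Z=0
Draw 6: a1=0.600, a2=0.000, a3=6.776, a4=0.000, a0=7.376; τ=−ln(0.5082)/7.376=0.092 → t=0.637; u2·a0=0.2932·7.376=2.163; a1+a2=0.600 < 2.163 ≤ a1+…+a3=7.376 → R3 fires; A=10 D=12 M=6 E=6 Z=0
Draw 7: a1=0.750, a2=0.000, a3=6.336, a4=0.000, a0=7.086; τ=−ln(0.6050)/7.086=0.071 → t=0.708; u2·a0=0.9362·7.086=6.634; a1+a2=0.750 < 6.634 ≤ a1+…+a3=7.086 → R3 fires; A=12 D=13 M=5 E=6 Z=0
Draw 8: a1=0.900, a2=0.000, a3=5.720, a4=0.000, a0=6.620; τ=−ln(0.7350)/6.620=0.047 → t=0.754; u2·a0=0.0406·6.620=0.269 ≤ a1=0.900 → R1 fires; A=11 D=15 M=5 E=7 Z=0
Draw 9: a1=0.825, a2=0.000, a3=6.600, a4=0.000, a0=7.425; τ=−ln(0.1021)/7.425=0.307 → t=1.062; u2·a0=0.0496·7.425=0.368 ≤ a1=0.825 → R1 fires; A=10 D=17 M=5 E=8 Z=0
Draw 10: a1=0.750, a2=0.000, a3=7.480, a4=0.000, a0=8.230; τ=−ln(0.4657)/8.230=0.093 → t=1.155; u2·a0=0.3315·8.230=2.728; a1+a2=0.750 < 2.728 ≤ a1+…+a3=8.230 → R3 fires; A=12 D=18 M=4 E=8 Z=0
Draw 11: a1=0.900, a2=0.000, a3=6.336, a4=0.000, a0=7.236; τ=−ln(0.2710)/7.236=0.180 → t=1.335; u2·a0=0.2409·7.236=1.743; a1+a2=0.900 < 1.743 ≤ a1+…+a3=7.236 → R3 fires; A=14 D=19 M=3 E=8 Z=0
Draw 12: a1=1.050, a2=0.000, a3=5.016, a4=0.000, a0=6.066; τ=−ln(0.7636)/6.066=0.044 → t=1.380; u2·a0=0.8823·6.066=5.352; a1+a2=1.050 < 5.352 ≤ a1+…+a3=6.066 → R3 fires; A=16 D=20 M=2 E=8 Z=0
Draw 13: a1=1.200, a2=0.000, a3=3.520, a4=0.000, a0=4.720; τ=−ln(0.4734)/4.720=0.158 → t=1.538; u2·a0=0.7689·4.720=3.629; a1+a2=1.200 < 3.629 ≤ a1+…+a3=4.720 → R3 fires; A=18 D=21 M=1 E=8 Z=0
Draw 14: a1=1.350, a2=0.000, a3=1.848, a4=0.000, a0=3.198; τ=−ln(0.8530)/3.198=0.050 → t=1.588 > T=1.56: stop.
A first becomes ≥ 3 when it reaches 4 at the event at t=0.140.

Threshold first reached at t = 0.140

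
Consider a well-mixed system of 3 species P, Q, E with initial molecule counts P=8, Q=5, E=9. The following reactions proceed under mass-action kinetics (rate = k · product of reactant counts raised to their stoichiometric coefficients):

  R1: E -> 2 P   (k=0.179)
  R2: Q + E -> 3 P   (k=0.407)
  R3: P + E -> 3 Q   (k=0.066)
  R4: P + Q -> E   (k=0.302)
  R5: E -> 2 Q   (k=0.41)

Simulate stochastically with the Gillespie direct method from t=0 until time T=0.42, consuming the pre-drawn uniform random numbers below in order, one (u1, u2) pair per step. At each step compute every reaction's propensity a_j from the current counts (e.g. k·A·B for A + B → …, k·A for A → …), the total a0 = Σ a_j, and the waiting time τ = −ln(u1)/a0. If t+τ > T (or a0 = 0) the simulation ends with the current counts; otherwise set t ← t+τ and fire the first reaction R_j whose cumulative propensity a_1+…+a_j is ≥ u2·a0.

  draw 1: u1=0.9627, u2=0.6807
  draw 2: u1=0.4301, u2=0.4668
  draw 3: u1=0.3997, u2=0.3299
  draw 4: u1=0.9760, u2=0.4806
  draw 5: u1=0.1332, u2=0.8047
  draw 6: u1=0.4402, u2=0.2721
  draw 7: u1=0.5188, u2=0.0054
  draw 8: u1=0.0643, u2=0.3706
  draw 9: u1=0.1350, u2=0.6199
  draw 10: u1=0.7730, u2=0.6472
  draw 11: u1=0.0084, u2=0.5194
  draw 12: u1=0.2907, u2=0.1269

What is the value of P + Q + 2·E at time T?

Value at T = 31

Check how each reaction changes W = P + Q + 2·E (weight of products minus weight of reactants):
R1: E -> 2 P: (1·2) − (2·1) = 2 − 2 = 0
R2: Q + E -> 3 P: (1·3) − (1·1 + 2·1) = 3 − 3 = 0
R3: P + E -> 3 Q: (1·3) − (1·1 + 2·1) = 3 − 3 = 0
R4: P + Q -> E: (2·1) − (1·1 + 1·1) = 2 − 2 = 0
R5: E -> 2 Q: (1·2) − (2·1) = 2 − 2 = 0
Every reaction leaves W unchanged, so W is conserved and no simulation is needed: W(T) = W(0) = 8 + 5 + 2·9 = 31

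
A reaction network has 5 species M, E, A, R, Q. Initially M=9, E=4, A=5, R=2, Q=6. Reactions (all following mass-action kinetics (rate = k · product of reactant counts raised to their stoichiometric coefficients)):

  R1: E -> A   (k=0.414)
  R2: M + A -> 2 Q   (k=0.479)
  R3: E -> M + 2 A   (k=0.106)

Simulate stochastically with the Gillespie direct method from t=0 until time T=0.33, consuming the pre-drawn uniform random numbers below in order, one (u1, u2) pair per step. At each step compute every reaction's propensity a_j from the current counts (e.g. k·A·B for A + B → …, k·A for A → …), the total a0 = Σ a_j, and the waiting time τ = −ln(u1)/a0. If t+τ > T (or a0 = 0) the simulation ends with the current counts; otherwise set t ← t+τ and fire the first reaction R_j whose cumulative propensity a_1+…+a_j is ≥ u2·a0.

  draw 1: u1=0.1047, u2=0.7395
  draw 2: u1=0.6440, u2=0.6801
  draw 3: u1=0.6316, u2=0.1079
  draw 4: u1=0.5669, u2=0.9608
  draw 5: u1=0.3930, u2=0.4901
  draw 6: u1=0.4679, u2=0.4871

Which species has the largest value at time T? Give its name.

t=0.000: M=9 E=4 A=5 R=2 Q=6
Draw 1: a1=1.656, a2=21.555, a3=0.424, a0=23.635; τ=−ln(0.1047)/23.635=0.095 → t=0.095; u2·a0=0.7395·23.635=17.478; a1=1.656 < 17.478 ≤ a1+a2=23.211 → R2 fires; M=8 E=4 A=4 R=2 Q=8
Draw 2: a1=1.656, a2=15.328, a3=0.424, a0=17.408; τ=−ln(0.6440)/17.408=0.025 → t=0.121; u2·a0=0.6801·17.408=11.839; a1=1.656 < 11.839 ≤ a1+a2=16.984 → R2 fires; M=7 E=4 A=3 R=2 Q=10
Draw 3: a1=1.656, a2=10.059, a3=0.424, a0=12.139; τ=−ln(0.6316)/12.139=0.038 → t=0.159; u2·a0=0.1079·12.139=1.310 ≤ a1=1.656 → R1 fires; M=7 E=3 A=4 R=2 Q=10
Draw 4: a1=1.242, a2=13.412, a3=0.318, a0=14.972; τ=−ln(0.5669)/14.972=0.038 → t=0.197; u2·a0=0.9608·14.972=14.385; a1=1.242 < 14.385 ≤ a1+a2=14.654 → R2 fires; M=6 E=3 A=3 R=2 Q=12
Draw 5: a1=1.242, a2=8.622, a3=0.318, a0=10.182; τ=−ln(0.3930)/10.182=0.092 → t=0.288; u2·a0=0.4901·10.182=4.990; a1=1.242 < 4.990 ≤ a1+a2=9.864 → R2 fires; M=5 E=3 A=2 R=2 Q=14
Draw 6: a1=1.242, a2=4.790, a3=0.318, a0=6.350; τ=−ln(0.4679)/6.350=0.120 → t=0.408 > T=0.33: stop.
At T=0.33: M=5 E=3 A=2 R=2 Q=14; the largest is Q.

Dominant species at T: Q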